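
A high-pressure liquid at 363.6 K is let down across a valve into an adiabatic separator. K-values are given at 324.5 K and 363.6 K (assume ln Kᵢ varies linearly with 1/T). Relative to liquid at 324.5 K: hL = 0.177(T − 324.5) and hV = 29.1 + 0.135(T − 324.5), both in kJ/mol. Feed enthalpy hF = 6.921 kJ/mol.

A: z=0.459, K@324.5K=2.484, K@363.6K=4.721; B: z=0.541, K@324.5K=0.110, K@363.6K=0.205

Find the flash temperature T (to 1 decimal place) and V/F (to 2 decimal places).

Adiabatic flash: solve Rachford–Rice at each trial T, then check hF = ψ·hV(T) + (1−ψ)·hL(T).
  T = 324.5 K: K = (2.484, 0.110), RR gives ψ = 0.151, H_out = 4.399 kJ/mol
  T = 363.6 K: K = (4.721, 0.205), RR gives ψ = 0.432, H_out = 18.782 kJ/mol
  T = 344.1 K: K = (3.490, 0.153), RR gives ψ = 0.325, H_out = 12.649 kJ/mol
  T = 334.3 K: K = (2.959, 0.130), RR gives ψ = 0.252, H_out = 8.954 kJ/mol
  T = 329.4 K: K = (2.715, 0.120), RR gives ψ = 0.206, H_out = 6.820 kJ/mol
  T = 331.9 K: K = (2.838, 0.125), RR gives ψ = 0.230, H_out = 7.939 kJ/mol
  T = 330.6 K: K = (2.773, 0.122), RR gives ψ = 0.218, H_out = 7.366 kJ/mol
Linear interpolation between T = 329.4 (H_out = 6.820) and T = 330.6 (H_out = 7.366) on hF = 6.921 gives T ≈ 329.6 K, at which ψ = 0.21.

T = 329.6 K, V/F = 0.21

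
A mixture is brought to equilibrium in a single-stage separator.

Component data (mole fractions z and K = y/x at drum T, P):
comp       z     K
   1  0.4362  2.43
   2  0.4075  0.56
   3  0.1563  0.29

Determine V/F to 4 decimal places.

V/F = 0.4386

Material balance + equilibrium reduce to Σ zᵢ(Kᵢ−1)/(1+V/F(Kᵢ−1)) = 0.
Check two-phase: ΣzᵢKᵢ = 1.3335 > 1 and Σzᵢ/Kᵢ = 1.4462 > 1, so g(0) = 0.3335 > 0 and g(1) = -0.4462 < 0.
Newton–Raphson from V/F = 0.5:
  V/F = 0.5000: g = -0.03821, g' = -0.6223 → V/F = 0.4386
Converged at V/F = 0.4386.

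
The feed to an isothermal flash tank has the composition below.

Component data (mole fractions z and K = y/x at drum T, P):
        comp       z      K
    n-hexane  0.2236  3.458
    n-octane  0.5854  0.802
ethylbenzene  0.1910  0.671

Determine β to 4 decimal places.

Iterate (Newton) starting at β = 0.5:
  β = 0.5000: g = 0.04272, g' = -0.3298 → β = 0.6295
  β = 0.6295: g = 0.00409, g' = -0.2710 → β = 0.6446
  β = 0.6446: g = 0.00004, g' = -0.2657 → β = 0.6448
Converged at β = 0.6448.

β = 0.6448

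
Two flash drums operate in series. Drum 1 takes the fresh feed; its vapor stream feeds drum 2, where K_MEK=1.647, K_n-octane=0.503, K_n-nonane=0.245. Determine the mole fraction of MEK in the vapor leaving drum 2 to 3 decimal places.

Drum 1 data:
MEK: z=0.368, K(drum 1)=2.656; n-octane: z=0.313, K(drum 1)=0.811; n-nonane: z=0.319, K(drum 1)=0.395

Drum 1:
Let ψ₁ = V/F and solve Σ zᵢ(Kᵢ−1)/(1+ψ₁(Kᵢ−1)) = 0.
g(0) = ΣzᵢKᵢ − 1 = 0.357 and g(1) = 1 − Σzᵢ/Kᵢ = -0.332, so a root lies in (0, 1).
Newton iteration, ψ₁⁰ = 0.47:
  ψ₁ = 0.470: g = 0.0081, g' = -0.561 → ψ₁ = 0.484
Converged at ψ₁ = 0.484.
Drum-1 compositions:
  MEK: x = 0.204, y = 0.542
  n-octane: x = 0.345, y = 0.279
  n-nonane: x = 0.451, y = 0.178
Drum-2 feed = drum-1 vapor: z₂ = (0.5423, 0.2794, 0.1782).
Drum 2:
Newton–Raphson from ψ₂ = 0.5:
  ψ₂ = 0.500: g = -0.1359, g' = -0.514 → ψ₂ = 0.236
  ψ₂ = 0.236: g = -0.0165, g' = -0.410 → ψ₂ = 0.195
Converged at ψ₂ = 0.195.
  MEK: x = 0.482, y = 0.793
  n-octane: x = 0.309, y = 0.156
  n-nonane: x = 0.209, y = 0.051

y_MEK (drum 2) = 0.793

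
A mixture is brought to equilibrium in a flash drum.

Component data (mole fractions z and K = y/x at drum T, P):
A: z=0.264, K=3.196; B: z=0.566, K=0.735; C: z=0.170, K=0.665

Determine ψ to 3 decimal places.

ψ = 0.602

Rachford–Rice: g(ψ) = Σ zᵢ(Kᵢ−1)/(1+ψ(Kᵢ−1)) = 0.
Feasibility: ΣzᵢKᵢ = 1.373, Σzᵢ/Kᵢ = 1.108 — both > 1, two phases present.
Iterate (Newton) starting at ψ = 0.47:
  ψ = 0.470: g = 0.0464, g' = -0.387 → ψ = 0.590
  ψ = 0.590: g = 0.0038, g' = -0.327 → ψ = 0.602
Converged at ψ = 0.602.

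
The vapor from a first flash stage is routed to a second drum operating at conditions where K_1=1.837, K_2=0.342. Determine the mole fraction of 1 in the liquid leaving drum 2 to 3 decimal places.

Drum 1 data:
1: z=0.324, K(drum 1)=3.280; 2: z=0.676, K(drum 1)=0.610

Drum 1:
Let ψ₁ = V/F and solve Σ zᵢ(Kᵢ−1)/(1+ψ₁(Kᵢ−1)) = 0.
Check two-phase: ΣzᵢKᵢ = 1.475 > 1 and Σzᵢ/Kᵢ = 1.207 > 1, so g(0) = 0.475 > 0 and g(1) = -0.207 < 0.
Binary case is linear: z₁(K₁−1)(1+ψ₁(K₂−1)) + z₂(K₂−1)(1+ψ₁(K₁−1)) = 0
⇒ ψ₁ = [z₁(K₁−1)+z₂(K₂−1)] / [−(K₁−1)(K₂−1)] = 0.4751/0.8892 = 0.534
Drum-1 compositions:
  1: x = 0.146, y = 0.479
  2: x = 0.854, y = 0.521
Drum-2 feed = drum-1 vapor: z₂ = (0.4791, 0.5209).
Drum 2:
Let ψ₂ = V/F and solve Σ zᵢ(Kᵢ−1)/(1+ψ₂(Kᵢ−1)) = 0.
Check two-phase: ΣzᵢKᵢ = 1.058 > 1 and Σzᵢ/Kᵢ = 1.784 > 1, so g(0) = 0.058 > 0 and g(1) = -0.784 < 0.
Newton–Raphson from ψ₂ = 0.5:
  ψ₂ = 0.500: g = -0.2281, g' = -0.668 → ψ₂ = 0.158
  ψ₂ = 0.158: g = -0.0286, g' = -0.543 → ψ₂ = 0.106
Converged at ψ₂ = 0.106.
  1: x = 0.440, y = 0.809
  2: x = 0.560, y = 0.191

x_1 (drum 2) = 0.440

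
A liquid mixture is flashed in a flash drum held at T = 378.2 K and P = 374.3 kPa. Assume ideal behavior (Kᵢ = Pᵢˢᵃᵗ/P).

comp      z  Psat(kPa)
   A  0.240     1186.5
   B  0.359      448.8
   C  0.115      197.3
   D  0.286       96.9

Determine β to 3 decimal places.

Raoult's law: Kᵢ = Pᵢˢᵃᵗ/P = Pᵢˢᵃᵗ/374.3.
  K_A = 1186.5/374.3 = 3.16992, K_B = 448.8/374.3 = 1.19904, K_C = 197.3/374.3 = 0.52712, K_D = 96.9/374.3 = 0.25888
Rachford–Rice: g(β) = Σ zᵢ(Kᵢ−1)/(1+β(Kᵢ−1)) = 0.
Check two-phase: ΣzᵢKᵢ = 1.326 > 1 and Σzᵢ/Kᵢ = 1.698 > 1, so g(0) = 0.326 > 0 and g(1) = -0.698 < 0.
Newton–Raphson from β = 0.32:
  β = 0.320: g = 0.0326, g' = -0.712 → β = 0.366
Converged at β = 0.366.

β = 0.366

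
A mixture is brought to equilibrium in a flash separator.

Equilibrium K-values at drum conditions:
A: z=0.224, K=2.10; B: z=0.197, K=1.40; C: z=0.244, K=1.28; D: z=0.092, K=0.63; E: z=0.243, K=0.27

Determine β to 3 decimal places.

β = 0.422

Newton–Raphson from β = 0.55:
  β = 0.550: g = -0.0618, g' = -0.522 → β = 0.432
  β = 0.432: g = -0.0043, g' = -0.457 → β = 0.422
Converged at β = 0.422.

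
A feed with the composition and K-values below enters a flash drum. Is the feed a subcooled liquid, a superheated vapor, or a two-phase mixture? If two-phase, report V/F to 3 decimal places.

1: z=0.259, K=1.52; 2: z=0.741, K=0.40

subcooled liquid

ΣzᵢKᵢ = 0.690; Σzᵢ/Kᵢ = 2.023.
Since ΣzᵢKᵢ < 1 the mixture is below its bubble point — single liquid phase.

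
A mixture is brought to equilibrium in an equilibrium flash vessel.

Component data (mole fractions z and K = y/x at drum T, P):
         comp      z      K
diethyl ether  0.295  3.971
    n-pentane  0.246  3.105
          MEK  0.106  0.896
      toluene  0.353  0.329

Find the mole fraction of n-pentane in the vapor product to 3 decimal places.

Material balance + equilibrium reduce to Σ zᵢ(Kᵢ−1)/(1+β(Kᵢ−1)) = 0.
g(0) = ΣzᵢKᵢ − 1 = 1.146 and g(1) = 1 − Σzᵢ/Kᵢ = -0.345, so a root lies in (0, 1).
Newton–Raphson from β = 0.6:
  β = 0.600: g = 0.1356, g' = -0.996 → β = 0.736
  β = 0.736: g = -0.0019, g' = -1.046 → β = 0.734
Converged at β = 0.734.
Compositions from xᵢ = zᵢ/(1+β(Kᵢ−1)), yᵢ = Kᵢxᵢ:
  diethyl ether: x = 0.093, y = 0.368
  n-pentane: x = 0.097, y = 0.300
  MEK: x = 0.115, y = 0.103
  toluene: x = 0.696, y = 0.229

y_n-pentane = 0.300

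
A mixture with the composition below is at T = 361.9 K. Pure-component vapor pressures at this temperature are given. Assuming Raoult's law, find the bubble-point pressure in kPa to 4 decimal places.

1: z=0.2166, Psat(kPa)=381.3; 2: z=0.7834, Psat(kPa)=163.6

At the bubble point ψ → 0, so ΣzᵢKᵢ = 1 with Kᵢ = Pᵢˢᵃᵗ/P ⇒ P = ΣzᵢPᵢˢᵃᵗ.
P = 0.2166·381.3 + 0.7834·163.6 = 210.7538 kPa

Pbub = 210.7538 kPa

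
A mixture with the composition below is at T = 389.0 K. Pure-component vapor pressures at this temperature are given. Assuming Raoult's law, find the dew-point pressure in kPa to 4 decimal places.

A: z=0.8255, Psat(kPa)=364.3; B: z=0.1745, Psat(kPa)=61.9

At the dew point ψ → 1, so Σzᵢ/Kᵢ = 1 with Kᵢ = Pᵢˢᵃᵗ/P ⇒ 1/P = Σzᵢ/Pᵢˢᵃᵗ.
1/P = 0.8255/364.3 + 0.1745/61.9 = 0.0050851 ⇒ P = 196.6548 kPa

Pdew = 196.6548 kPa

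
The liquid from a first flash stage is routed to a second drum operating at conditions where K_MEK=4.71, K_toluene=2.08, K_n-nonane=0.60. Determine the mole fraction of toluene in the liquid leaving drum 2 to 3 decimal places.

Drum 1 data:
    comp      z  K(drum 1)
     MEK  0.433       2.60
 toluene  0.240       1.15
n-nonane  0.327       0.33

x_toluene (drum 2) = 0.118

Drum 1:
Newton–Raphson from ψ₁ = 0.65:
  ψ₁ = 0.650: g = -0.0157, g' = -0.731 → ψ₁ = 0.629
  ψ₁ = 0.629: g = -0.0001, g' = -0.718 → ψ₁ = 0.628
Converged at ψ₁ = 0.628.
Drum-1 compositions:
  MEK: x = 0.216, y = 0.561
  toluene: x = 0.219, y = 0.252
  n-nonane: x = 0.565, y = 0.186
Drum-2 feed = drum-1 liquid: z₂ = (0.2159, 0.2193, 0.5647).
Drum 2:
Iterate (Newton) starting at ψ₂ = 0.66:
  ψ₂ = 0.660: g = 0.0637, g' = -0.504 → ψ₂ = 0.786
  ψ₂ = 0.786: g = 0.0030, g' = -0.461 → ψ₂ = 0.793
Converged at ψ₂ = 0.793.
  MEK: x = 0.055, y = 0.258
  toluene: x = 0.118, y = 0.246
  n-nonane: x = 0.827, y = 0.496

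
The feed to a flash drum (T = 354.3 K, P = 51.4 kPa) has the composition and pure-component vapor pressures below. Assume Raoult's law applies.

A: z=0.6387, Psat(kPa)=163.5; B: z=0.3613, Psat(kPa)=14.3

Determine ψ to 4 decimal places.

Raoult's law: Kᵢ = Pᵢˢᵃᵗ/P = Pᵢˢᵃᵗ/51.4.
  K_A = 163.5/51.4 = 3.180934, K_B = 14.3/51.4 = 0.278210
Material balance + equilibrium reduce to Σ zᵢ(Kᵢ−1)/(1+ψ(Kᵢ−1)) = 0.
Check two-phase: ΣzᵢKᵢ = 2.1322 > 1 and Σzᵢ/Kᵢ = 1.4994 > 1, so g(0) = 1.1322 > 0 and g(1) = -0.4994 < 0.
Binary case is linear: z₁(K₁−1)(1+ψ(K₂−1)) + z₂(K₂−1)(1+ψ(K₁−1)) = 0
⇒ ψ = [z₁(K₁−1)+z₂(K₂−1)] / [−(K₁−1)(K₂−1)] = 1.13218/1.57418 = 0.7192

ψ = 0.7192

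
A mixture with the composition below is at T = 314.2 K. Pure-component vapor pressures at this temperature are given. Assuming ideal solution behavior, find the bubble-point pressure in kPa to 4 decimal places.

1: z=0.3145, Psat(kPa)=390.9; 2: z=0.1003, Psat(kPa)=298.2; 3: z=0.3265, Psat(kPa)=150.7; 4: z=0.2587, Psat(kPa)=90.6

Pbub = 225.4893 kPa

At the bubble point ψ → 0, so ΣzᵢKᵢ = 1 with Kᵢ = Pᵢˢᵃᵗ/P ⇒ P = ΣzᵢPᵢˢᵃᵗ.
P = 0.3145·390.9 + 0.1003·298.2 + 0.3265·150.7 + 0.2587·90.6 = 225.4893 kPa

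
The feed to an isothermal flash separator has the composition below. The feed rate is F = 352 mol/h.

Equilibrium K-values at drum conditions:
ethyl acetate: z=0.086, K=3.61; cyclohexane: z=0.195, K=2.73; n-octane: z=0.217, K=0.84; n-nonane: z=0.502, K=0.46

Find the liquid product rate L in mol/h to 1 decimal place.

Rachford–Rice: g(V/F) = Σ zᵢ(Kᵢ−1)/(1+V/F(Kᵢ−1)) = 0.
g(0) = ΣzᵢKᵢ − 1 = 0.256 and g(1) = 1 − Σzᵢ/Kᵢ = -0.445, so a root lies in (0, 1).
Newton iteration, V/F⁰ = 0.5:
  V/F = 0.500: g = -0.1308, g' = -0.559 → V/F = 0.266
  V/F = 0.266: g = 0.0106, g' = -0.683 → V/F = 0.282
Converged at V/F = 0.282.
Then V = V/F·F = 0.2818·352 = 99.2 mol/h and L = F − V = 252.8 mol/h.

L = 252.8 mol/h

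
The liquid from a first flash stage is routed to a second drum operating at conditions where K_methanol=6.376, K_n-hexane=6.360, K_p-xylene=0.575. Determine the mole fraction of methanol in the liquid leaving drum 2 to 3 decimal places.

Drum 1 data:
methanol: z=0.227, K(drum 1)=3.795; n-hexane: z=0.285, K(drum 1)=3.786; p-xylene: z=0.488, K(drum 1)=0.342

x_methanol (drum 2) = 0.032

Drum 1:
Rachford–Rice: g(ψ₁) = Σ zᵢ(Kᵢ−1)/(1+ψ₁(Kᵢ−1)) = 0.
g(0) = ΣzᵢKᵢ − 1 = 1.107 and g(1) = 1 − Σzᵢ/Kᵢ = -0.562, so a root lies in (0, 1).
Iterate (Newton) starting at ψ₁ = 0.5:
  ψ₁ = 0.500: g = 0.1179, g' = -1.164 → ψ₁ = 0.601
  ψ₁ = 0.601: g = 0.0022, g' = -1.134 → ψ₁ = 0.603
Converged at ψ₁ = 0.603.
Drum-1 compositions:
  methanol: x = 0.085, y = 0.321
  n-hexane: x = 0.106, y = 0.403
  p-xylene: x = 0.809, y = 0.277
Drum-2 feed = drum-1 liquid: z₂ = (0.0845, 0.1063, 0.8092).
Drum 2:
Rachford–Rice: g(ψ₂) = Σ zᵢ(Kᵢ−1)/(1+ψ₂(Kᵢ−1)) = 0.
Feasibility: ΣzᵢKᵢ = 1.680, Σzᵢ/Kᵢ = 1.437 — both > 1, two phases present.
Iterate (Newton) starting at ψ₂ = 0.69:
  ψ₂ = 0.690: g = -0.2688, g' = -0.541 → ψ₂ = 0.193
  ψ₂ = 0.193: g = 0.1282, g' = -1.498 → ψ₂ = 0.279
  ψ₂ = 0.279: g = 0.0202, g' = -1.070 → ψ₂ = 0.298
Converged at ψ₂ = 0.298.
  methanol: x = 0.032, y = 0.207
  n-hexane: x = 0.041, y = 0.260
  p-xylene: x = 0.927, y = 0.533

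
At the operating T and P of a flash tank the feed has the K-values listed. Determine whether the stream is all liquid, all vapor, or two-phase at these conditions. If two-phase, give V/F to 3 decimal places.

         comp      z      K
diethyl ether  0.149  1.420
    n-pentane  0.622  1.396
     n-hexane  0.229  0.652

ΣzᵢKᵢ = 1.229; Σzᵢ/Kᵢ = 0.902.
Since Σzᵢ/Kᵢ < 1 the mixture is above its dew point — single vapor phase.

all vapor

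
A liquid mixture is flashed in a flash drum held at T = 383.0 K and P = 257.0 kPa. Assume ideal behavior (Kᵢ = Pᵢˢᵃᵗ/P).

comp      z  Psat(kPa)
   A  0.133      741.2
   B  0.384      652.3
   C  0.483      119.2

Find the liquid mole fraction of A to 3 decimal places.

Raoult's law: Kᵢ = Pᵢˢᵃᵗ/P = Pᵢˢᵃᵗ/257.0.
  K_A = 741.2/257.0 = 2.88405, K_B = 652.3/257.0 = 2.53813, K_C = 119.2/257.0 = 0.46381
Rachford–Rice: g(β) = Σ zᵢ(Kᵢ−1)/(1+β(Kᵢ−1)) = 0.
Check two-phase: ΣzᵢKᵢ = 1.582 > 1 and Σzᵢ/Kᵢ = 1.239 > 1, so g(0) = 0.582 > 0 and g(1) = -0.239 < 0.
Iterate (Newton) starting at β = 0.5:
  β = 0.500: g = 0.1091, g' = -0.675 → β = 0.662
  β = 0.662: g = 0.0029, g' = -0.650 → β = 0.666
Converged at β = 0.666.
Compositions from xᵢ = zᵢ/(1+β(Kᵢ−1)), yᵢ = Kᵢxᵢ:
  A: x = 0.059, y = 0.170
  B: x = 0.190, y = 0.481
  C: x = 0.751, y = 0.348

x_A = 0.059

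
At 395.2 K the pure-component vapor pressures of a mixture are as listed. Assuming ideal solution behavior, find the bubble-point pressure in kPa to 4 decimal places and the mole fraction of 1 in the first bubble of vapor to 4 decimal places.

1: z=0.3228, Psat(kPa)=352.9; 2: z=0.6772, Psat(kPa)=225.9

Pbub = 266.8956 kPa, y_1 = 0.4268

At the bubble point ψ → 0, so ΣzᵢKᵢ = 1 with Kᵢ = Pᵢˢᵃᵗ/P ⇒ P = ΣzᵢPᵢˢᵃᵗ.
P = 0.3228·352.9 + 0.6772·225.9 = 266.8956 kPa
yᵢ = zᵢPᵢˢᵃᵗ/P ⇒ y_1 = 0.3228·352.9/266.8956 = 0.4268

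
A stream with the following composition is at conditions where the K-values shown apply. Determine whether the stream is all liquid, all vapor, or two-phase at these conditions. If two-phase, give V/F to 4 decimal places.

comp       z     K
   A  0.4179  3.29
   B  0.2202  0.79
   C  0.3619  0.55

two-phase, V/F = 0.8604

ΣzᵢKᵢ = 1.7479; Σzᵢ/Kᵢ = 1.0638.
Both exceed 1, so a two-phase solution exists.
Let ψ = V/F and solve Σ zᵢ(Kᵢ−1)/(1+ψ(Kᵢ−1)) = 0.
Newton–Raphson from ψ = 0.5:
  ψ = 0.5000: g = 0.18435, g' = -0.6104 → ψ = 0.8020
  ψ = 0.8020: g = 0.02695, g' = -0.4658 → ψ = 0.8598
  ψ = 0.8598: g = 0.00025, g' = -0.4580 → ψ = 0.8604
Converged at ψ = 0.8604.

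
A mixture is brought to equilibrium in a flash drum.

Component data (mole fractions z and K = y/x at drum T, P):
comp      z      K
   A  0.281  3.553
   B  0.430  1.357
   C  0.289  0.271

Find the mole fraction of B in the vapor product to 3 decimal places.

Let β = V/F and solve Σ zᵢ(Kᵢ−1)/(1+β(Kᵢ−1)) = 0.
g(0) = ΣzᵢKᵢ − 1 = 0.660 and g(1) = 1 − Σzᵢ/Kᵢ = -0.462, so a root lies in (0, 1).
Newton–Raphson from β = 0.69:
  β = 0.690: g = -0.0410, g' = -0.897 → β = 0.644
  β = 0.644: g = -0.0013, g' = -0.844 → β = 0.643
Converged at β = 0.643.
Compositions from xᵢ = zᵢ/(1+β(Kᵢ−1)), yᵢ = Kᵢxᵢ:
  A: x = 0.106, y = 0.378
  B: x = 0.350, y = 0.475
  C: x = 0.544, y = 0.147

y_B = 0.475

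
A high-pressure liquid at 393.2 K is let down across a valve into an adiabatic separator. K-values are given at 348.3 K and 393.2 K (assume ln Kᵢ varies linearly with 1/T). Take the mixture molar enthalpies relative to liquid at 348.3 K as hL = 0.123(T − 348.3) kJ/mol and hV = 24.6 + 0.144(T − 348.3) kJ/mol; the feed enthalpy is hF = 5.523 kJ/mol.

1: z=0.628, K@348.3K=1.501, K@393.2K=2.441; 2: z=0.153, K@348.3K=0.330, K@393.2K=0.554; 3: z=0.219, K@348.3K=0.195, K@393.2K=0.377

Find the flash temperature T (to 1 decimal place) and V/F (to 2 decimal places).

T = 352.2 K, V/F = 0.20

Adiabatic flash: solve Rachford–Rice at each trial T, then check hF = ψ·hV(T) + (1−ψ)·hL(T).
  T = 348.3 K: K = (1.501, 0.330, 0.195), RR gives ψ = 0.095, H_out = 2.335 kJ/mol
  T = 393.2 K: K = (2.441, 0.554, 0.377), RR gives ψ = 0.859, H_out = 27.473 kJ/mol
  T = 370.8 K: K = (1.944, 0.435, 0.277), RR gives ψ = 0.552, H_out = 16.617 kJ/mol
  T = 359.6 K: K = (1.716, 0.381, 0.234), RR gives ψ = 0.367, H_out = 10.503 kJ/mol
  T = 354.0 K: K = (1.608, 0.355, 0.214), RR gives ψ = 0.249, H_out = 6.846 kJ/mol
  T = 351.1 K: K = (1.553, 0.342, 0.204), RR gives ψ = 0.176, H_out = 4.679 kJ/mol
  T = 352.6 K: K = (1.581, 0.349, 0.209), RR gives ψ = 0.215, H_out = 5.829 kJ/mol
Linear interpolation between T = 351.1 (H_out = 4.679) and T = 352.6 (H_out = 5.829) on hF = 5.523 gives T ≈ 352.2 K, at which ψ = 0.20.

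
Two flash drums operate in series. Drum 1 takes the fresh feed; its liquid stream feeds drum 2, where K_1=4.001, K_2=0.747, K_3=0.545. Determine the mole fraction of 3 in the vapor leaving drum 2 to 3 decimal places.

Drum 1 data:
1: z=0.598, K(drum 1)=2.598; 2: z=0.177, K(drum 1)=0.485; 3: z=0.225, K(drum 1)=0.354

Drum 1:
Material balance + equilibrium reduce to Σ zᵢ(Kᵢ−1)/(1+ψ₁(Kᵢ−1)) = 0.
Check two-phase: ΣzᵢKᵢ = 1.719 > 1 and Σzᵢ/Kᵢ = 1.231 > 1, so g(0) = 0.719 > 0 and g(1) = -0.231 < 0.
Newton–Raphson from ψ₁ = 0.61:
  ψ₁ = 0.610: g = 0.1111, g' = -0.747 → ψ₁ = 0.759
  ψ₁ = 0.759: g = -0.0028, g' = -0.800 → ψ₁ = 0.755
Converged at ψ₁ = 0.755.
Drum-1 compositions:
  1: x = 0.271, y = 0.704
  2: x = 0.290, y = 0.140
  3: x = 0.439, y = 0.156
Drum-2 feed = drum-1 liquid: z₂ = (0.2710, 0.2897, 0.4394).
Drum 2:
Let ψ₂ = V/F and solve Σ zᵢ(Kᵢ−1)/(1+ψ₂(Kᵢ−1)) = 0.
Feasibility: ΣzᵢKᵢ = 1.540, Σzᵢ/Kᵢ = 1.262 — both > 1, two phases present.
Iterate (Newton) starting at ψ₂ = 0.43:
  ψ₂ = 0.430: g = 0.0243, g' = -0.629 → ψ₂ = 0.469
  ψ₂ = 0.469: g = 0.0007, g' = -0.592 → ψ₂ = 0.470
Converged at ψ₂ = 0.470.
  1: x = 0.112, y = 0.450
  2: x = 0.329, y = 0.246
  3: x = 0.559, y = 0.305

y_3 (drum 2) = 0.305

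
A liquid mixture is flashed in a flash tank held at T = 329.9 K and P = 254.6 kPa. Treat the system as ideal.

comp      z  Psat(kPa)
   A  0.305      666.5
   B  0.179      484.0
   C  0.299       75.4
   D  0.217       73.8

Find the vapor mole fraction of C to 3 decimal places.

Raoult's law: Kᵢ = Pᵢˢᵃᵗ/P = Pᵢˢᵃᵗ/254.6.
  K_A = 666.5/254.6 = 2.61783, K_B = 484.0/254.6 = 1.90102, K_C = 75.4/254.6 = 0.29615, K_D = 73.8/254.6 = 0.28987
Let ψ = V/F and solve Σ zᵢ(Kᵢ−1)/(1+ψ(Kᵢ−1)) = 0.
g(0) = ΣzᵢKᵢ − 1 = 0.290 and g(1) = 1 − Σzᵢ/Kᵢ = -0.969, so a root lies in (0, 1).
Iterate (Newton) starting at ψ = 0.5:
  ψ = 0.500: g = -0.1797, g' = -0.929 → ψ = 0.307
  ψ = 0.307: g = -0.0091, g' = -0.866 → ψ = 0.296
Converged at ψ = 0.296.
Compositions from xᵢ = zᵢ/(1+ψ(Kᵢ−1)), yᵢ = Kᵢxᵢ:
  A: x = 0.206, y = 0.540
  B: x = 0.141, y = 0.269
  C: x = 0.378, y = 0.112
  D: x = 0.275, y = 0.080

y_C = 0.112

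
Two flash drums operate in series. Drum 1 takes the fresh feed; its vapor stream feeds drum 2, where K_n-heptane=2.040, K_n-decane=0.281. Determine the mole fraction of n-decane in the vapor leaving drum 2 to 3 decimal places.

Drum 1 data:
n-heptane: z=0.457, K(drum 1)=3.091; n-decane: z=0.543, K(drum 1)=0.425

y_n-decane (drum 2) = 0.166

Drum 1:
Material balance + equilibrium reduce to Σ zᵢ(Kᵢ−1)/(1+ψ₁(Kᵢ−1)) = 0.
Check two-phase: ΣzᵢKᵢ = 1.643 > 1 and Σzᵢ/Kᵢ = 1.425 > 1, so g(0) = 0.643 > 0 and g(1) = -0.425 < 0.
Binary case is linear: z₁(K₁−1)(1+ψ₁(K₂−1)) + z₂(K₂−1)(1+ψ₁(K₁−1)) = 0
⇒ ψ₁ = [z₁(K₁−1)+z₂(K₂−1)] / [−(K₁−1)(K₂−1)] = 0.6434/1.2023 = 0.535
Drum-1 compositions:
  n-heptane: x = 0.216, y = 0.667
  n-decane: x = 0.784, y = 0.333
Drum-2 feed = drum-1 vapor: z₂ = (0.6667, 0.3333).
Drum 2:
Material balance + equilibrium reduce to Σ zᵢ(Kᵢ−1)/(1+ψ₂(Kᵢ−1)) = 0.
Check two-phase: ΣzᵢKᵢ = 1.454 > 1 and Σzᵢ/Kᵢ = 1.513 > 1, so g(0) = 0.454 > 0 and g(1) = -0.513 < 0.
Binary case is linear: z₁(K₁−1)(1+ψ₂(K₂−1)) + z₂(K₂−1)(1+ψ₂(K₁−1)) = 0
⇒ ψ₂ = [z₁(K₁−1)+z₂(K₂−1)] / [−(K₁−1)(K₂−1)] = 0.4537/0.7478 = 0.607
  n-heptane: x = 0.409, y = 0.834
  n-decane: x = 0.591, y = 0.166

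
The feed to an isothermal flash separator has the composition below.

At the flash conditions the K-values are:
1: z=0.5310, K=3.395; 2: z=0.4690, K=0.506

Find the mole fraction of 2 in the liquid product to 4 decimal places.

x_2 = 0.8290

Material balance + equilibrium reduce to Σ zᵢ(Kᵢ−1)/(1+V/F(Kᵢ−1)) = 0.
Check two-phase: ΣzᵢKᵢ = 2.0401 > 1 and Σzᵢ/Kᵢ = 1.0833 > 1, so g(0) = 1.0401 > 0 and g(1) = -0.0833 < 0.
Newton–Raphson from V/F = 0.61:
  V/F = 0.6100: g = 0.18516, g' = -0.7374 → V/F = 0.8611
  V/F = 0.8611: g = 0.01209, g' = -0.6714 → V/F = 0.8791
Converged at V/F = 0.8791.
Compositions from xᵢ = zᵢ/(1+V/F(Kᵢ−1)), yᵢ = Kᵢxᵢ:
  1: x = 0.1710, y = 0.5805
  2: x = 0.8290, y = 0.4195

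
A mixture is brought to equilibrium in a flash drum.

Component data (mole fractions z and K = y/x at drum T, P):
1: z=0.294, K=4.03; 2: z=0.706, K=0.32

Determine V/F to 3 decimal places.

Material balance + equilibrium reduce to Σ zᵢ(Kᵢ−1)/(1+V/F(Kᵢ−1)) = 0.
Check two-phase: ΣzᵢKᵢ = 1.411 > 1 and Σzᵢ/Kᵢ = 2.279 > 1, so g(0) = 0.411 > 0 and g(1) = -1.279 < 0.
Iterate (Newton) starting at V/F = 0.5:
  V/F = 0.500: g = -0.3732, g' = -1.176 → V/F = 0.183
  V/F = 0.183: g = 0.0252, g' = -1.544 → V/F = 0.199
Converged at V/F = 0.199.

V/F = 0.199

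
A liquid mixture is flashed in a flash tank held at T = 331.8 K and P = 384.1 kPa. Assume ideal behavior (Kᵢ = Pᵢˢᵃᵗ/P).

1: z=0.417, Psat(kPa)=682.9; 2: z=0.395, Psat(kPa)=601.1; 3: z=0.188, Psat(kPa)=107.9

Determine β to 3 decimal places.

Raoult's law: Kᵢ = Pᵢˢᵃᵗ/P = Pᵢˢᵃᵗ/384.1.
  K_1 = 682.9/384.1 = 1.77792, K_2 = 601.1/384.1 = 1.56496, K_3 = 107.9/384.1 = 0.28092
Material balance + equilibrium reduce to Σ zᵢ(Kᵢ−1)/(1+β(Kᵢ−1)) = 0.
g(0) = ΣzᵢKᵢ − 1 = 0.412 and g(1) = 1 − Σzᵢ/Kᵢ = -0.156, so a root lies in (0, 1).
Iterate (Newton) starting at β = 0.51:
  β = 0.510: g = 0.1920, g' = -0.448 → β = 0.939
  β = 0.939: g = -0.0828, g' = -1.059 → β = 0.861
  β = 0.861: g = -0.0103, g' = -0.817 → β = 0.848
Converged at β = 0.848.

β = 0.848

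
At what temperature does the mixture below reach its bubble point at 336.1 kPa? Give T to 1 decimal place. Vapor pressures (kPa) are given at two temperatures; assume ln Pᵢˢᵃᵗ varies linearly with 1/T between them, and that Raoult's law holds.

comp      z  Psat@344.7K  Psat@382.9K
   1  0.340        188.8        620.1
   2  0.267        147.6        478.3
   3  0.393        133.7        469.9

Bubble-point temperature: ΣzᵢPᵢˢᵃᵗ(T) = P. Interpolate ln Pᵢˢᵃᵗ = aᵢ + bᵢ/T.
  T = 344.7 K: ΣzᵢPᵢˢᵃᵗ = 156.15 kPa
  T = 382.9 K: ΣzᵢPᵢˢᵃᵗ = 523.21 kPa
  T = 363.8 K: ΣzᵢPᵢˢᵃᵗ = 295.00 kPa
  T = 373.4 K: ΣzᵢPᵢˢᵃᵗ = 396.34 kPa
  T = 368.6 K: ΣzᵢPᵢˢᵃᵗ = 342.59 kPa
  T = 366.2 K: ΣzᵢPᵢˢᵃᵗ = 318.06 kPa
Interpolating between 366.2 K and 368.6 K gives T ≈ 368.0 K.

T = 368.0 K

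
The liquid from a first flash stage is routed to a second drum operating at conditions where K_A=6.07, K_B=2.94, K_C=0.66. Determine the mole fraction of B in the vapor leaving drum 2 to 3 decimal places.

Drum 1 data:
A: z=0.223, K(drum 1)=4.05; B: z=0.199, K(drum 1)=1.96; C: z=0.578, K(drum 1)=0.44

Drum 1:
Let ψ₁ = V/F and solve Σ zᵢ(Kᵢ−1)/(1+ψ₁(Kᵢ−1)) = 0.
Feasibility: ΣzᵢKᵢ = 1.548, Σzᵢ/Kᵢ = 1.470 — both > 1, two phases present.
Newton–Raphson from ψ₁ = 0.38:
  ψ₁ = 0.380: g = 0.0438, g' = -0.836 → ψ₁ = 0.432
  ψ₁ = 0.432: g = 0.0012, g' = -0.793 → ψ₁ = 0.434
Converged at ψ₁ = 0.434.
Drum-1 compositions:
  A: x = 0.096, y = 0.389
  B: x = 0.140, y = 0.275
  C: x = 0.764, y = 0.336
Drum-2 feed = drum-1 liquid: z₂ = (0.0960, 0.1405, 0.7635).
Drum 2:
Material balance + equilibrium reduce to Σ zᵢ(Kᵢ−1)/(1+ψ₂(Kᵢ−1)) = 0.
Check two-phase: ΣzᵢKᵢ = 1.500 > 1 and Σzᵢ/Kᵢ = 1.220 > 1, so g(0) = 0.500 > 0 and g(1) = -0.220 < 0.
Iterate (Newton) starting at ψ₂ = 0.56:
  ψ₂ = 0.560: g = -0.0633, g' = -0.423 → ψ₂ = 0.411
  ψ₂ = 0.411: g = 0.0079, g' = -0.543 → ψ₂ = 0.425
Converged at ψ₂ = 0.425.
  A: x = 0.030, y = 0.185
  B: x = 0.077, y = 0.226
  C: x = 0.893, y = 0.589

y_B (drum 2) = 0.226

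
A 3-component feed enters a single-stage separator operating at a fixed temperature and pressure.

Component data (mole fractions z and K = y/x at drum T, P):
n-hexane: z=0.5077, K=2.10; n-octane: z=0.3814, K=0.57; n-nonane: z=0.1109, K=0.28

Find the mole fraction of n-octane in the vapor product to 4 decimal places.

y_n-octane = 0.2850

Newton iteration, ψ⁰ = 0.48:
  ψ = 0.4800: g = 0.03682, g' = -0.5093 → ψ = 0.5523
  ψ = 0.5523: g = -0.00023, g' = -0.5175 → ψ = 0.5518
Converged at ψ = 0.5518.
Compositions from xᵢ = zᵢ/(1+ψ(Kᵢ−1)), yᵢ = Kᵢxᵢ:
  n-hexane: x = 0.3159, y = 0.6634
  n-octane: x = 0.5001, y = 0.2850
  n-nonane: x = 0.1840, y = 0.0515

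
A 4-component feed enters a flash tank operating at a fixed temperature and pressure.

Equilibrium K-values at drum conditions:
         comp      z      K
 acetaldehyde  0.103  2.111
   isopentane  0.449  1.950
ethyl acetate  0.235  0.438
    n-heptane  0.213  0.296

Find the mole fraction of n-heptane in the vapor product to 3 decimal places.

y_n-heptane = 0.089

Rachford–Rice: g(β) = Σ zᵢ(Kᵢ−1)/(1+β(Kᵢ−1)) = 0.
Feasibility: ΣzᵢKᵢ = 1.259, Σzᵢ/Kᵢ = 1.535 — both > 1, two phases present.
Iterate (Newton) starting at β = 0.44:
  β = 0.440: g = -0.0150, g' = -0.611 → β = 0.415
Converged at β = 0.415.
Compositions from xᵢ = zᵢ/(1+β(Kᵢ−1)), yᵢ = Kᵢxᵢ:
  acetaldehyde: x = 0.070, y = 0.149
  isopentane: x = 0.322, y = 0.628
  ethyl acetate: x = 0.307, y = 0.134
  n-heptane: x = 0.301, y = 0.089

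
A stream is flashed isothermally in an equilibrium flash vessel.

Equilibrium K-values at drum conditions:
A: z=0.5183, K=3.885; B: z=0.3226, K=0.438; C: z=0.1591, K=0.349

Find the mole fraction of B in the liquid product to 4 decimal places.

x_B = 0.5349

Newton iteration, β⁰ = 0.5:
  β = 0.5000: g = 0.20648, g' = -1.0684 → β = 0.6933
  β = 0.6933: g = 0.01263, g' = -0.9768 → β = 0.7062
Converged at β = 0.7062.
Compositions from xᵢ = zᵢ/(1+β(Kᵢ−1)), yᵢ = Kᵢxᵢ:
  A: x = 0.1706, y = 0.6630
  B: x = 0.5349, y = 0.2343
  C: x = 0.2945, y = 0.1028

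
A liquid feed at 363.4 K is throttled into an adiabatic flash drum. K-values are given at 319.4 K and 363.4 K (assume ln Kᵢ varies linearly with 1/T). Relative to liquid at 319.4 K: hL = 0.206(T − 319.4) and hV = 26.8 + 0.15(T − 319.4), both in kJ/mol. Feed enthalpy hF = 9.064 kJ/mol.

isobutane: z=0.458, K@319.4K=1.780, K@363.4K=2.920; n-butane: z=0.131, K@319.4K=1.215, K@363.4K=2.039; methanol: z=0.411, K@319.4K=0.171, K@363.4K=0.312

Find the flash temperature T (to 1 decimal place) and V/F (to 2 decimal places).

T = 329.9 K, V/F = 0.26

Adiabatic flash: solve Rachford–Rice at each trial T, then check hF = ψ·hV(T) + (1−ψ)·hL(T).
  T = 319.4 K: K = (1.780, 1.215, 0.171), RR gives ψ = 0.078, H_out = 2.099 kJ/mol
  T = 363.4 K: K = (2.920, 2.039, 0.312), RR gives ψ = 0.611, H_out = 23.935 kJ/mol
  T = 341.4 K: K = (2.316, 1.600, 0.235), RR gives ψ = 0.407, H_out = 14.928 kJ/mol
  T = 330.4 K: K = (2.040, 1.401, 0.202), RR gives ψ = 0.271, H_out = 9.368 kJ/mol
  T = 324.9 K: K = (1.908, 1.306, 0.186), RR gives ψ = 0.185, H_out = 6.034 kJ/mol
  T = 327.6 K: K = (1.972, 1.352, 0.194), RR gives ψ = 0.229, H_out = 7.732 kJ/mol
  T = 329.0 K: K = (2.006, 1.376, 0.198), RR gives ψ = 0.251, H_out = 8.564 kJ/mol
Linear interpolation between T = 329.0 (H_out = 8.564) and T = 330.4 (H_out = 9.368) on hF = 9.064 gives T ≈ 329.9 K, at which ψ = 0.26.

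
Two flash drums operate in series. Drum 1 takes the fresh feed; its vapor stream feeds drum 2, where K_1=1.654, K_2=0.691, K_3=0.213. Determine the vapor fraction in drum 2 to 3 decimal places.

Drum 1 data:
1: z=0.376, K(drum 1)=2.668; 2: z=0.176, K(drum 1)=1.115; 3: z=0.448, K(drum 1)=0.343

Drum 1:
Material balance + equilibrium reduce to Σ zᵢ(Kᵢ−1)/(1+ψ₁(Kᵢ−1)) = 0.
Check two-phase: ΣzᵢKᵢ = 1.353 > 1 and Σzᵢ/Kᵢ = 1.605 > 1, so g(0) = 0.353 > 0 and g(1) = -0.605 < 0.
Newton–Raphson from ψ₁ = 0.57:
  ψ₁ = 0.570: g = -0.1301, g' = -0.771 → ψ₁ = 0.401
  ψ₁ = 0.401: g = -0.0047, g' = -0.734 → ψ₁ = 0.395
Converged at ψ₁ = 0.395.
Drum-1 compositions:
  1: x = 0.227, y = 0.605
  2: x = 0.168, y = 0.188
  3: x = 0.605, y = 0.208
Drum-2 feed = drum-1 vapor: z₂ = (0.6048, 0.1877, 0.2075).
Drum 2:
Rachford–Rice: g(ψ₂) = Σ zᵢ(Kᵢ−1)/(1+ψ₂(Kᵢ−1)) = 0.
Feasibility: ΣzᵢKᵢ = 1.174, Σzᵢ/Kᵢ = 1.611 — both > 1, two phases present.
Newton–Raphson from ψ₂ = 0.41:
  ψ₂ = 0.410: g = 0.0044, g' = -0.464 → ψ₂ = 0.419
Converged at ψ₂ = 0.419.
  1: x = 0.475, y = 0.785
  2: x = 0.216, y = 0.149
  3: x = 0.310, y = 0.066

V/F (drum 2) = 0.419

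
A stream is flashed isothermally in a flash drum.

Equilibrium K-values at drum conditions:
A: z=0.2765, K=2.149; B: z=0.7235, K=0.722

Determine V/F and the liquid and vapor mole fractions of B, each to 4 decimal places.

V/F = 0.3649, x_B = 0.8052, y_B = 0.5813

Iterate (Newton) starting at V/F = 0.33:
  V/F = 0.3300: g = 0.00891, g' = -0.2597 → V/F = 0.3643
  V/F = 0.3643: g = 0.00016, g' = -0.2506 → V/F = 0.3649
Converged at V/F = 0.3649.
Compositions from xᵢ = zᵢ/(1+V/F(Kᵢ−1)), yᵢ = Kᵢxᵢ:
  A: x = 0.1948, y = 0.4187
  B: x = 0.8052, y = 0.5813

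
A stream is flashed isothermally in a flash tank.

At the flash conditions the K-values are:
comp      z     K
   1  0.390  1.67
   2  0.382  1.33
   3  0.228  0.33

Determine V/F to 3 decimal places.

Iterate (Newton) starting at V/F = 0.64:
  V/F = 0.640: g = 0.0195, g' = -0.428 → V/F = 0.686
  V/F = 0.686: g = -0.0007, g' = -0.460 → V/F = 0.684
Converged at V/F = 0.684.

V/F = 0.684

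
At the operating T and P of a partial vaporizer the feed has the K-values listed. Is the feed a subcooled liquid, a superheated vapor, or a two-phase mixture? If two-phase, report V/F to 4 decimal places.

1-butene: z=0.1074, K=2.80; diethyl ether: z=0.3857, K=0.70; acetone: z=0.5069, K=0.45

subcooled liquid

ΣzᵢKᵢ = 0.7988; Σzᵢ/Kᵢ = 1.7158.
Since ΣzᵢKᵢ < 1 the mixture is below its bubble point — single liquid phase.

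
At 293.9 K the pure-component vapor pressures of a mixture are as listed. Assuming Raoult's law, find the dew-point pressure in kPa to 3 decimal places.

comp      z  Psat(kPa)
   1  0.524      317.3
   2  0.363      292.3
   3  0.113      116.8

At the dew point ψ → 1, so Σzᵢ/Kᵢ = 1 with Kᵢ = Pᵢˢᵃᵗ/P ⇒ 1/P = Σzᵢ/Pᵢˢᵃᵗ.
1/P = 0.524/317.3 + 0.363/292.3 + 0.113/116.8 = 0.003861 ⇒ P = 259.015 kPa

Pdew = 259.015 kPa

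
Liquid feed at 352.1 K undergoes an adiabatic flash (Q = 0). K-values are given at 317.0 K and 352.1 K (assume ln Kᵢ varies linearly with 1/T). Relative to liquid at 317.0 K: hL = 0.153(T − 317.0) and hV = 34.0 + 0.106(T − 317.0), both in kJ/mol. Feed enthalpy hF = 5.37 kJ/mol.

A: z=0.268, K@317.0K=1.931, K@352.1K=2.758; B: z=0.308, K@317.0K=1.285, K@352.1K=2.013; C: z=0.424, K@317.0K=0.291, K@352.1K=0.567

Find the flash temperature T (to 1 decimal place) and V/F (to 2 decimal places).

Adiabatic flash: solve Rachford–Rice at each trial T, then check hF = ψ·hV(T) + (1−ψ)·hL(T).
  T = 317.0 K: K = (1.931, 1.285, 0.291), RR gives ψ = 0.079, H_out = 2.672 kJ/mol
  T = 352.1 K: K = (2.758, 2.013, 0.567), RR gives ψ = 1.000, H_out = 37.721 kJ/mol
  T = 334.6 K: K = (2.331, 1.628, 0.414), RR gives ψ = 0.518, H_out = 19.886 kJ/mol
  T = 325.8 K: K = (2.127, 1.451, 0.349), RR gives ψ = 0.309, H_out = 11.737 kJ/mol
  T = 321.4 K: K = (2.028, 1.367, 0.319), RR gives ψ = 0.199, H_out = 7.391 kJ/mol
  T = 319.2 K: K = (1.979, 1.326, 0.305), RR gives ψ = 0.140, H_out = 5.088 kJ/mol
Linear interpolation between T = 319.2 (H_out = 5.088) and T = 321.4 (H_out = 7.391) on hF = 5.37 gives T ≈ 319.5 K, at which ψ = 0.15.

T = 319.5 K, V/F = 0.15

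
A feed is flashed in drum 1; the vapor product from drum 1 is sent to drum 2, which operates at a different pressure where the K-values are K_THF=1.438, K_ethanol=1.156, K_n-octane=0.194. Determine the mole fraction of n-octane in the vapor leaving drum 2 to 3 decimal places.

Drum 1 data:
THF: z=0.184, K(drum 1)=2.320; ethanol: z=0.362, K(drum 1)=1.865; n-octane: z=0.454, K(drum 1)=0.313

y_n-octane (drum 2) = 0.046

Drum 1:
Material balance + equilibrium reduce to Σ zᵢ(Kᵢ−1)/(1+ψ₁(Kᵢ−1)) = 0.
g(0) = ΣzᵢKᵢ − 1 = 0.244 and g(1) = 1 − Σzᵢ/Kᵢ = -0.724, so a root lies in (0, 1).
Newton iteration, ψ₁⁰ = 0.6:
  ψ₁ = 0.600: g = -0.1889, g' = -0.837 → ψ₁ = 0.374
  ψ₁ = 0.374: g = -0.0208, g' = -0.687 → ψ₁ = 0.344
Converged at ψ₁ = 0.344.
Drum-1 compositions:
  THF: x = 0.127, y = 0.294
  ethanol: x = 0.279, y = 0.520
  n-octane: x = 0.594, y = 0.186
Drum-2 feed = drum-1 vapor: z₂ = (0.2936, 0.5203, 0.1861).
Drum 2:
Iterate (Newton) starting at ψ₂ = 0.45:
  ψ₂ = 0.450: g = -0.0520, g' = -0.348 → ψ₂ = 0.300
  ψ₂ = 0.300: g = -0.0067, g' = -0.266 → ψ₂ = 0.275
Converged at ψ₂ = 0.275.
  THF: x = 0.262, y = 0.377
  ethanol: x = 0.499, y = 0.577
  n-octane: x = 0.239, y = 0.046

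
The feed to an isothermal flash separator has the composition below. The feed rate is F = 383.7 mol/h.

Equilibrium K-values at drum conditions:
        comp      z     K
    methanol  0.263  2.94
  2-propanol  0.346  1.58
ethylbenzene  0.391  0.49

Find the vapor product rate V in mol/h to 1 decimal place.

Material balance + equilibrium reduce to Σ zᵢ(Kᵢ−1)/(1+V/F(Kᵢ−1)) = 0.
Feasibility: ΣzᵢKᵢ = 1.511, Σzᵢ/Kᵢ = 1.106 — both > 1, two phases present.
Newton–Raphson from V/F = 0.53:
  V/F = 0.530: g = 0.1318, g' = -0.500 → V/F = 0.794
  V/F = 0.794: g = 0.0033, g' = -0.495 → V/F = 0.800
Converged at V/F = 0.800.
Then V = V/F·F = 0.8003·383.7 = 307.1 mol/h and L = F − V = 76.6 mol/h.

V = 307.1 mol/h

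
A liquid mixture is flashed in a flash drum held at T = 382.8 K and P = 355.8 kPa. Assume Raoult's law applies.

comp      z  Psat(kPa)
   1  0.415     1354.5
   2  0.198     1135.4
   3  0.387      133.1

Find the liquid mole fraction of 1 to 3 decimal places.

x_1 = 0.125

Raoult's law: Kᵢ = Pᵢˢᵃᵗ/P = Pᵢˢᵃᵗ/355.8.
  K_1 = 1354.5/355.8 = 3.80691, K_2 = 1135.4/355.8 = 3.19112, K_3 = 133.1/355.8 = 0.37409
Iterate (Newton) starting at ψ = 0.5:
  ψ = 0.500: g = 0.3391, g' = -1.104 → ψ = 0.807
  ψ = 0.807: g = 0.0237, g' = -1.050 → ψ = 0.830
Converged at ψ = 0.830.
Compositions from xᵢ = zᵢ/(1+ψ(Kᵢ−1)), yᵢ = Kᵢxᵢ:
  1: x = 0.125, y = 0.475
  2: x = 0.070, y = 0.224
  3: x = 0.805, y = 0.301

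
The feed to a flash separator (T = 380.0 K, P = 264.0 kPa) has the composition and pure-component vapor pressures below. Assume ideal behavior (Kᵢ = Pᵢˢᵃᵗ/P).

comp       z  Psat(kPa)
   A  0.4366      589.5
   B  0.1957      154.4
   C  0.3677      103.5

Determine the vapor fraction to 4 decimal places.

Raoult's law: Kᵢ = Pᵢˢᵃᵗ/P = Pᵢˢᵃᵗ/264.0.
  K_A = 589.5/264.0 = 2.232955, K_B = 154.4/264.0 = 0.584848, K_C = 103.5/264.0 = 0.392045
Newton–Raphson from ψ = 0.64:
  ψ = 0.6400: g = -0.17568, g' = -0.6341 → ψ = 0.3629
  ψ = 0.3629: g = -0.01060, g' = -0.5873 → ψ = 0.3449
Converged at ψ = 0.3449.

ψ = 0.3449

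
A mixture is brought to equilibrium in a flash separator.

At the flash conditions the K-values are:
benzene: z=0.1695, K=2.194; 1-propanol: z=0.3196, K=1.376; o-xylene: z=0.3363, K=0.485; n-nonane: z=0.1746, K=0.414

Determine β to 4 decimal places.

β = 0.1133

Material balance + equilibrium reduce to Σ zᵢ(Kᵢ−1)/(1+β(Kᵢ−1)) = 0.
Feasibility: ΣzᵢKᵢ = 1.0470, Σzᵢ/Kᵢ = 1.4247 — both > 1, two phases present.
Newton iteration, β⁰ = 0.5:
  β = 0.5000: g = -0.15010, g' = -0.4085 → β = 0.1326
  β = 0.1326: g = -0.00763, g' = -0.3943 → β = 0.1132
  β = 0.1132: g = 0.00004, g' = -0.3985 → β = 0.1133
Converged at β = 0.1133.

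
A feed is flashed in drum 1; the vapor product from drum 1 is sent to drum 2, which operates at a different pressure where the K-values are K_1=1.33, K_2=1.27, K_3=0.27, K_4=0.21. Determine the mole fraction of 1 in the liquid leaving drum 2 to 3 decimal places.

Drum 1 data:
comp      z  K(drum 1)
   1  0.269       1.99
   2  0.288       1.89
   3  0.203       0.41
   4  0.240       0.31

Drum 1:
Rachford–Rice: g(ψ₁) = Σ zᵢ(Kᵢ−1)/(1+ψ₁(Kᵢ−1)) = 0.
Feasibility: ΣzᵢKᵢ = 1.237, Σzᵢ/Kᵢ = 1.557 — both > 1, two phases present.
Newton iteration, ψ₁⁰ = 0.68:
  ψ₁ = 0.680: g = -0.1932, g' = -0.785 → ψ₁ = 0.434
  ψ₁ = 0.434: g = -0.0262, g' = -0.608 → ψ₁ = 0.391
  ψ₁ = 0.391: g = -0.0003, g' = -0.596 → ψ₁ = 0.390
Converged at ψ₁ = 0.390.
Drum-1 compositions:
  1: x = 0.194, y = 0.386
  2: x = 0.214, y = 0.404
  3: x = 0.264, y = 0.108
  4: x = 0.329, y = 0.102
Drum-2 feed = drum-1 vapor: z₂ = (0.3861, 0.4039, 0.1081, 0.1018).
Drum 2:
Material balance + equilibrium reduce to Σ zᵢ(Kᵢ−1)/(1+ψ₂(Kᵢ−1)) = 0.
g(0) = ΣzᵢKᵢ − 1 = 0.077 and g(1) = 1 − Σzᵢ/Kᵢ = -0.494, so a root lies in (0, 1).
Newton–Raphson from ψ₂ = 0.58:
  ψ₂ = 0.580: g = -0.0842, g' = -0.441 → ψ₂ = 0.389
  ψ₂ = 0.389: g = -0.0149, g' = -0.302 → ψ₂ = 0.340
  ψ₂ = 0.340: g = -0.0006, g' = -0.279 → ψ₂ = 0.338
Converged at ψ₂ = 0.338.
  1: x = 0.347, y = 0.462
  2: x = 0.370, y = 0.470
  3: x = 0.144, y = 0.039
  4: x = 0.139, y = 0.029

x_1 (drum 2) = 0.347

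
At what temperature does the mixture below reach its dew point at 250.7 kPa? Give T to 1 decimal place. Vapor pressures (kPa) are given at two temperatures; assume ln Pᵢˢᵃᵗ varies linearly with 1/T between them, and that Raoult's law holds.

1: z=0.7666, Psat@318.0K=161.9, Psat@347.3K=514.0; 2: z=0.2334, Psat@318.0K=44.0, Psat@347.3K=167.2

T = 339.2 K

Dew-point temperature: Σzᵢ·P/Pᵢˢᵃᵗ(T) = 1. Interpolate ln Pᵢˢᵃᵗ = aᵢ + bᵢ/T.
  T = 318.0 K: ΣzᵢP/Pᵢˢᵃᵗ = 2.5169
  T = 347.3 K: ΣzᵢP/Pᵢˢᵃᵗ = 0.7239
  T = 332.6 K: ΣzᵢP/Pᵢˢᵃᵗ = 1.3147
  T = 340.0 K: ΣzᵢP/Pᵢˢᵃᵗ = 0.9671
  T = 336.3 K: ΣzᵢP/Pᵢˢᵃᵗ = 1.1256
  T = 338.1 K: ΣzᵢP/Pᵢˢᵃᵗ = 1.0450
Interpolating between 338.1 K and 340.0 K gives T ≈ 339.2 K.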